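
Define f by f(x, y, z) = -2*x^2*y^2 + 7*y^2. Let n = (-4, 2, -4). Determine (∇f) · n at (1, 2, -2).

∂f/∂x = -4*x*y^2
∂f/∂y = -4*x^2*y + 14*y
∂f/∂z = 0
∇f at (1, 2, -2) = (-16, 20, 0)
∇f · n = (-16)(-4) + (20)(2) + (0)(-4) = 104

104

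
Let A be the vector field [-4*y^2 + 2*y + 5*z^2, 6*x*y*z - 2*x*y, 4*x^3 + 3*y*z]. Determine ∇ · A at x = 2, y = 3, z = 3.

41

∂A₁/∂x = 0
∂A₂/∂y = 6*x*z - 2*x
∂A₃/∂z = 3*y
∇·A = 6*x*z - 2*x + 3*y
At (2, 3, 3): 41.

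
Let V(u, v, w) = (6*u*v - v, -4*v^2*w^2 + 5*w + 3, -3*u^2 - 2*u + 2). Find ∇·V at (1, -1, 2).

∂V₁/∂u = 6*v
∂V₂/∂v = -8*v*w^2
∂V₃/∂w = 0
∇·V = -8*v*w^2 + 6*v
At (1, -1, 2): 26.

26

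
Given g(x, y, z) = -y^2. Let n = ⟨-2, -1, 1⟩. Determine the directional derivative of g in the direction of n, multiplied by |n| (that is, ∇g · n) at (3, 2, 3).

∂g/∂x = 0
∂g/∂y = -2*y
∂g/∂z = 0
∇g at (3, 2, 3) = (0, -4, 0)
∇g · n = (0)(-2) + (-4)(-1) + (0)(1) = 4

4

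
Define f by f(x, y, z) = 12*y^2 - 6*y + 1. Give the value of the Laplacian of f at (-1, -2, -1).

∂²f/∂x² = 0
∂²f/∂y² = 24
∂²f/∂z² = 0
∇²f = 24
At (-1, -2, -1): 24.

24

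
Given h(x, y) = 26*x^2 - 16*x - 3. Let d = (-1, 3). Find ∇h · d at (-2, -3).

∂h/∂x = 52*x - 16
∂h/∂y = 0
∇h at (-2, -3) = (-120, 0)
∇h · d = (-120)(-1) + (0)(3) = 120

120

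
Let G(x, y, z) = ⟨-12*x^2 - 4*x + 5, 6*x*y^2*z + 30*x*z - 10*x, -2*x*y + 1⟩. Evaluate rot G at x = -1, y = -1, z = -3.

(38, -2, -118)

(∇×G)₁ = ∂G₃/∂y − ∂G₂/∂z = -6*x*y^2 - 32*x
(∇×G)₂ = ∂G₁/∂z − ∂G₃/∂x = 2*y
(∇×G)₃ = ∂G₂/∂x − ∂G₁/∂y = 6*y^2*z + 30*z - 10
∇×G = (-6*x*y^2 - 32*x, 2*y, 6*y^2*z + 30*z - 10)
At (-1, -1, -3): (38, -2, -118).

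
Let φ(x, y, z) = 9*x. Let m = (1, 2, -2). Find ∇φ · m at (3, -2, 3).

∂φ/∂x = 9
∂φ/∂y = 0
∂φ/∂z = 0
∇φ at (3, -2, 3) = (9, 0, 0)
∇φ · m = (9)(1) + (0)(2) + (0)(-2) = 9

9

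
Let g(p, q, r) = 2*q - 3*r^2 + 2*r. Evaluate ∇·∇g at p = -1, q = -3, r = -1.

∂²g/∂p² = 0
∂²g/∂q² = 0
∂²g/∂r² = -6
∇²g = -6
At (-1, -3, -1): -6.

-6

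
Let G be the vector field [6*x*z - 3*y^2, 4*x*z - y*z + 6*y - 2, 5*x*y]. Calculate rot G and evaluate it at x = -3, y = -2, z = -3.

(∇×G)₁ = ∂G₃/∂y − ∂G₂/∂z = x + y
(∇×G)₂ = ∂G₁/∂z − ∂G₃/∂x = 6*x - 5*y
(∇×G)₃ = ∂G₂/∂x − ∂G₁/∂y = 6*y + 4*z
∇×G = (x + y, 6*x - 5*y, 6*y + 4*z)
At (-3, -2, -3): (-5, -8, -24).

(-5, -8, -24)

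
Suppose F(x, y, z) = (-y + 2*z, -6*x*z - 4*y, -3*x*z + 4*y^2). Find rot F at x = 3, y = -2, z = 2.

(2, 8, -11)

(∇×F)₁ = ∂F₃/∂y − ∂F₂/∂z = 6*x + 8*y
(∇×F)₂ = ∂F₁/∂z − ∂F₃/∂x = 3*z + 2
(∇×F)₃ = ∂F₂/∂x − ∂F₁/∂y = -6*z + 1
∇×F = (6*x + 8*y, 3*z + 2, -6*z + 1)
At (3, -2, 2): (2, 8, -11).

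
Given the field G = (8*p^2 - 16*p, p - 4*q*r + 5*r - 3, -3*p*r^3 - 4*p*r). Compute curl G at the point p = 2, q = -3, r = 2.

(∇×G)₁ = ∂G₃/∂q − ∂G₂/∂r = 4*q - 5
(∇×G)₂ = ∂G₁/∂r − ∂G₃/∂p = 3*r^3 + 4*r
(∇×G)₃ = ∂G₂/∂p − ∂G₁/∂q = 1
∇×G = (4*q - 5, 3*r^3 + 4*r, 1)
At (2, -3, 2): (-17, 32, 1).

(-17, 32, 1)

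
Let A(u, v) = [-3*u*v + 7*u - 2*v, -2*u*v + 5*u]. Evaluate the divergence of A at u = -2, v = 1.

∂A₁/∂u = -3*v + 7
∂A₂/∂v = -2*u
∇·A = -2*u - 3*v + 7
At (-2, 1): 8.

8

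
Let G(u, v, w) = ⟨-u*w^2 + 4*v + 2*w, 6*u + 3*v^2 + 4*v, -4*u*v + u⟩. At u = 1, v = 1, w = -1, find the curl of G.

(-4, 7, 2)

(∇×G)₁ = ∂G₃/∂v − ∂G₂/∂w = -4*u
(∇×G)₂ = ∂G₁/∂w − ∂G₃/∂u = -2*u*w + 4*v + 1
(∇×G)₃ = ∂G₂/∂u − ∂G₁/∂v = 2
∇×G = (-4*u, -2*u*w + 4*v + 1, 2)
At (1, 1, -1): (-4, 7, 2).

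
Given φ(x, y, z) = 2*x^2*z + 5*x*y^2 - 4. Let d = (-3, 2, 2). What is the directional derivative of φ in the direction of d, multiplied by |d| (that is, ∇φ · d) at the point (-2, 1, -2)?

-87

∂φ/∂x = 4*x*z + 5*y^2
∂φ/∂y = 10*x*y
∂φ/∂z = 2*x^2
∇φ at (-2, 1, -2) = (21, -20, 8)
∇φ · d = (21)(-3) + (-20)(2) + (8)(2) = -87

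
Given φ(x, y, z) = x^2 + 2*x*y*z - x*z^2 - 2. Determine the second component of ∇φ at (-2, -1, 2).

-8

(∇φ)_2 = ∂φ/∂y = 2*x*z
At (-2, -1, 2): -8.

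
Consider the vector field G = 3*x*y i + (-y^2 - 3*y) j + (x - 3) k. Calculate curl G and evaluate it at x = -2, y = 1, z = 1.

(∇×G)₁ = ∂G₃/∂y − ∂G₂/∂z = 0
(∇×G)₂ = ∂G₁/∂z − ∂G₃/∂x = -1
(∇×G)₃ = ∂G₂/∂x − ∂G₁/∂y = -3*x
∇×G = (0, -1, -3*x)
At (-2, 1, 1): (0, -1, 6).

(0, -1, 6)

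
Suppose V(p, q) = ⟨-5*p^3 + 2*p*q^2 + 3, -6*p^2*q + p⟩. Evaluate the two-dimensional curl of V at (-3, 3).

145

∂V₂/∂p = -12*p*q + 1
∂V₁/∂q = 4*p*q
Scalar curl = -16*p*q + 1
At (-3, 3): 145.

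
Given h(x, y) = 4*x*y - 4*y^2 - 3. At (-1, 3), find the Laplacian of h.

-8

∂²h/∂x² = 0
∂²h/∂y² = -8
∇²h = -8
At (-1, 3): -8.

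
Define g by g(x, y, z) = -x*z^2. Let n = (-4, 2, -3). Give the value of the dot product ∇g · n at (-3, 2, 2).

∂g/∂x = -z^2
∂g/∂y = 0
∂g/∂z = -2*x*z
∇g at (-3, 2, 2) = (-4, 0, 12)
∇g · n = (-4)(-4) + (0)(2) + (12)(-3) = -20

-20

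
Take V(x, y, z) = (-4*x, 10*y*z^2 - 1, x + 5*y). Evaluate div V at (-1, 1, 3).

∂V₁/∂x = -4
∂V₂/∂y = 10*z^2
∂V₃/∂z = 0
∇·V = 10*z^2 - 4
At (-1, 1, 3): 86.

86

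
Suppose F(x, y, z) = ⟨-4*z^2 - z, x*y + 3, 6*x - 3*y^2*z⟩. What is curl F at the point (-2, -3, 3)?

(∇×F)₁ = ∂F₃/∂y − ∂F₂/∂z = -6*y*z
(∇×F)₂ = ∂F₁/∂z − ∂F₃/∂x = -8*z - 7
(∇×F)₃ = ∂F₂/∂x − ∂F₁/∂y = y
∇×F = (-6*y*z, -8*z - 7, y)
At (-2, -3, 3): (54, -31, -3).

(54, -31, -3)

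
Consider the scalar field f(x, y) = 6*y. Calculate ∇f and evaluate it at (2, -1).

∂f/∂x = 0
∂f/∂y = 6
∇f = (0, 6)
At (2, -1): (0, 6).

(0, 6)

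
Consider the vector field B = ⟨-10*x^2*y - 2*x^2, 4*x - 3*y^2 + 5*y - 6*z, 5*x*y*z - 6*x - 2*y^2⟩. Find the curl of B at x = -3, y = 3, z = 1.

(∇×B)₁ = ∂B₃/∂y − ∂B₂/∂z = 5*x*z - 4*y + 6
(∇×B)₂ = ∂B₁/∂z − ∂B₃/∂x = -5*y*z + 6
(∇×B)₃ = ∂B₂/∂x − ∂B₁/∂y = 10*x^2 + 4
∇×B = (5*x*z - 4*y + 6, -5*y*z + 6, 10*x^2 + 4)
At (-3, 3, 1): (-21, -9, 94).

(-21, -9, 94)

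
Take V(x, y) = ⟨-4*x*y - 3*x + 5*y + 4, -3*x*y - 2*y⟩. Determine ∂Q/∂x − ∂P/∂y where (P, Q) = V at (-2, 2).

∂V₂/∂x = -3*y
∂V₁/∂y = -4*x + 5
Scalar curl = 4*x - 3*y - 5
At (-2, 2): -19.

-19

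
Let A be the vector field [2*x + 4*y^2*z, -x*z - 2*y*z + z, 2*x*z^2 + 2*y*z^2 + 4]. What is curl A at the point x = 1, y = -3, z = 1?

(-4, 34, 23)

(∇×A)₁ = ∂A₃/∂y − ∂A₂/∂z = x + 2*y + 2*z^2 - 1
(∇×A)₂ = ∂A₁/∂z − ∂A₃/∂x = 4*y^2 - 2*z^2
(∇×A)₃ = ∂A₂/∂x − ∂A₁/∂y = -8*y*z - z
∇×A = (x + 2*y + 2*z^2 - 1, 4*y^2 - 2*z^2, -8*y*z - z)
At (1, -3, 1): (-4, 34, 23).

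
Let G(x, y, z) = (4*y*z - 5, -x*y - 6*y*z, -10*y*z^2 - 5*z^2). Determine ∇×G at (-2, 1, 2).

(-34, 4, -9)

(∇×G)₁ = ∂G₃/∂y − ∂G₂/∂z = 6*y - 10*z^2
(∇×G)₂ = ∂G₁/∂z − ∂G₃/∂x = 4*y
(∇×G)₃ = ∂G₂/∂x − ∂G₁/∂y = -y - 4*z
∇×G = (6*y - 10*z^2, 4*y, -y - 4*z)
At (-2, 1, 2): (-34, 4, -9).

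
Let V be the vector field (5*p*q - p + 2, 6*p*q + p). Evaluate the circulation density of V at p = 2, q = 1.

-3

∂V₂/∂p = 6*q + 1
∂V₁/∂q = 5*p
Scalar curl = -5*p + 6*q + 1
At (2, 1): -3.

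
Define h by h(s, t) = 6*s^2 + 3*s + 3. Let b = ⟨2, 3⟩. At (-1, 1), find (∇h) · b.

∂h/∂s = 12*s + 3
∂h/∂t = 0
∇h at (-1, 1) = (-9, 0)
∇h · b = (-9)(2) + (0)(3) = -18

-18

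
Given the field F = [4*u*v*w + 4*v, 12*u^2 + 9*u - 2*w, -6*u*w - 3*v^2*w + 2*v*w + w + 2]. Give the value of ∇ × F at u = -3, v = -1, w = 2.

(18, 24, -43)

(∇×F)₁ = ∂F₃/∂v − ∂F₂/∂w = -6*v*w + 2*w + 2
(∇×F)₂ = ∂F₁/∂w − ∂F₃/∂u = 4*u*v + 6*w
(∇×F)₃ = ∂F₂/∂u − ∂F₁/∂v = -4*u*w + 24*u + 5
∇×F = (-6*v*w + 2*w + 2, 4*u*v + 6*w, -4*u*w + 24*u + 5)
At (-3, -1, 2): (18, 24, -43).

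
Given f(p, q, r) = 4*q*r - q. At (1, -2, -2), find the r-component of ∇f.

(∇f)_3 = ∂f/∂r = 4*q
At (1, -2, -2): -8.

-8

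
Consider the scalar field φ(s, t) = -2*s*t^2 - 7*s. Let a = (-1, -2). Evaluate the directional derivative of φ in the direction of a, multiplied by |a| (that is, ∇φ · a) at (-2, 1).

∂φ/∂s = -2*t^2 - 7
∂φ/∂t = -4*s*t
∇φ at (-2, 1) = (-9, 8)
∇φ · a = (-9)(-1) + (8)(-2) = -7

-7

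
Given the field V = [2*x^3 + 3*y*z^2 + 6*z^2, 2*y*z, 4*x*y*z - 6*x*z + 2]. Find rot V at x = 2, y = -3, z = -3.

(-18, -36, -27)

(∇×V)₁ = ∂V₃/∂y − ∂V₂/∂z = 4*x*z - 2*y
(∇×V)₂ = ∂V₁/∂z − ∂V₃/∂x = 2*y*z + 18*z
(∇×V)₃ = ∂V₂/∂x − ∂V₁/∂y = -3*z^2
∇×V = (4*x*z - 2*y, 2*y*z + 18*z, -3*z^2)
At (2, -3, -3): (-18, -36, -27).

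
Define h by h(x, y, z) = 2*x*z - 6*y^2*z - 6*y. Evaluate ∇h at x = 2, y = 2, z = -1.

∂h/∂x = 2*z
∂h/∂y = -12*y*z - 6
∂h/∂z = 2*x - 6*y^2
∇h = (2*z, -12*y*z - 6, 2*x - 6*y^2)
At (2, 2, -1): (-2, 18, -20).

(-2, 18, -20)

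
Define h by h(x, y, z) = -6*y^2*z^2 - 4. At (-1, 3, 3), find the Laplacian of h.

-216

∂²h/∂x² = 0
∂²h/∂y² = -12*z^2
∂²h/∂z² = -12*y^2
∇²h = -12*y^2 - 12*z^2
At (-1, 3, 3): -216.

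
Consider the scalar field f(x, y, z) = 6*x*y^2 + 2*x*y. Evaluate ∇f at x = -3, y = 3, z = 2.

∂f/∂x = 6*y^2 + 2*y
∂f/∂y = 12*x*y + 2*x
∂f/∂z = 0
∇f = (6*y^2 + 2*y, 12*x*y + 2*x, 0)
At (-3, 3, 2): (60, -114, 0).

(60, -114, 0)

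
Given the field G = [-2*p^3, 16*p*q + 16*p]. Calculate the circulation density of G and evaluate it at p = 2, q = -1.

∂G₂/∂p = 16*q + 16
∂G₁/∂q = 0
Scalar curl = 16*q + 16
At (2, -1): 0.

0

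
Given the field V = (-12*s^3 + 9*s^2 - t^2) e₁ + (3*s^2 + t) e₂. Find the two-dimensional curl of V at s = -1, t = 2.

-2

∂V₂/∂s = 6*s
∂V₁/∂t = -2*t
Scalar curl = 6*s + 2*t
At (-1, 2): -2.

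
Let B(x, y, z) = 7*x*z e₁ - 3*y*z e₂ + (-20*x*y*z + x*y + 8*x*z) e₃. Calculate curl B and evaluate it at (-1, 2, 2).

(∇×B)₁ = ∂B₃/∂y − ∂B₂/∂z = -20*x*z + x + 3*y
(∇×B)₂ = ∂B₁/∂z − ∂B₃/∂x = 7*x + 20*y*z - y - 8*z
(∇×B)₃ = ∂B₂/∂x − ∂B₁/∂y = 0
∇×B = (-20*x*z + x + 3*y, 7*x + 20*y*z - y - 8*z, 0)
At (-1, 2, 2): (45, 55, 0).

(45, 55, 0)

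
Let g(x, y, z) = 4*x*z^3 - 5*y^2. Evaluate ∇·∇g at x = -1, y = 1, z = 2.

∂²g/∂x² = 0
∂²g/∂y² = -10
∂²g/∂z² = 24*x*z
∇²g = 24*x*z - 10
At (-1, 1, 2): -58.

-58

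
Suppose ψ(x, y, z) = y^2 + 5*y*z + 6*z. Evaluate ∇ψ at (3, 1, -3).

(0, -13, 11)

∂ψ/∂x = 0
∂ψ/∂y = 2*y + 5*z
∂ψ/∂z = 5*y + 6
∇ψ = (0, 2*y + 5*z, 5*y + 6)
At (3, 1, -3): (0, -13, 11).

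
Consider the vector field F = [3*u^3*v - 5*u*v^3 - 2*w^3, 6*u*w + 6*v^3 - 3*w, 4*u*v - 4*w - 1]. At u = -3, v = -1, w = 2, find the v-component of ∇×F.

(∇×F)_2 = ∂F₁/∂w − ∂F₃/∂u
= -6*w^2 − (4*v)
= -4*v - 6*w^2
At (-3, -1, 2): -20.

-20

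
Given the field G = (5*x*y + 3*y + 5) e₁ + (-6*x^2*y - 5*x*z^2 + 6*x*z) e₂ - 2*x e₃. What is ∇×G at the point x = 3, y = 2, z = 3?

(72, 2, -117)

(∇×G)₁ = ∂G₃/∂y − ∂G₂/∂z = 10*x*z - 6*x
(∇×G)₂ = ∂G₁/∂z − ∂G₃/∂x = 2
(∇×G)₃ = ∂G₂/∂x − ∂G₁/∂y = -12*x*y - 5*x - 5*z^2 + 6*z - 3
∇×G = (10*x*z - 6*x, 2, -12*x*y - 5*x - 5*z^2 + 6*z - 3)
At (3, 2, 3): (72, 2, -117).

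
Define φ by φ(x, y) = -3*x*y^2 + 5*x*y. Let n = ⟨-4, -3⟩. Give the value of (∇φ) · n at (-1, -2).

139

∂φ/∂x = -3*y^2 + 5*y
∂φ/∂y = -6*x*y + 5*x
∇φ at (-1, -2) = (-22, -17)
∇φ · n = (-22)(-4) + (-17)(-3) = 139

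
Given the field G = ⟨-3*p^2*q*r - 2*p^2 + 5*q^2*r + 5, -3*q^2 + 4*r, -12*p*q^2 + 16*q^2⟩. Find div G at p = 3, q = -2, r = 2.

∂G₁/∂p = -6*p*q*r - 4*p
∂G₂/∂q = -6*q
∂G₃/∂r = 0
∇·G = -6*p*q*r - 4*p - 6*q
At (3, -2, 2): 72.

72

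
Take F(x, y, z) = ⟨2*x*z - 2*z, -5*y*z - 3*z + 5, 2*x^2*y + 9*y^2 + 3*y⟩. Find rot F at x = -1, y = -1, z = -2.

(∇×F)₁ = ∂F₃/∂y − ∂F₂/∂z = 2*x^2 + 23*y + 6
(∇×F)₂ = ∂F₁/∂z − ∂F₃/∂x = -4*x*y + 2*x - 2
(∇×F)₃ = ∂F₂/∂x − ∂F₁/∂y = 0
∇×F = (2*x^2 + 23*y + 6, -4*x*y + 2*x - 2, 0)
At (-1, -1, -2): (-15, -8, 0).

(-15, -8, 0)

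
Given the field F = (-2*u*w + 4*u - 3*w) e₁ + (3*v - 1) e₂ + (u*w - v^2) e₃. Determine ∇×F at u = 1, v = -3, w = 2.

(6, -7, 0)

(∇×F)₁ = ∂F₃/∂v − ∂F₂/∂w = -2*v
(∇×F)₂ = ∂F₁/∂w − ∂F₃/∂u = -2*u - w - 3
(∇×F)₃ = ∂F₂/∂u − ∂F₁/∂v = 0
∇×F = (-2*v, -2*u - w - 3, 0)
At (1, -3, 2): (6, -7, 0).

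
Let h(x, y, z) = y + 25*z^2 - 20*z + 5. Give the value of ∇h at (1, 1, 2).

(0, 1, 80)

∂h/∂x = 0
∂h/∂y = 1
∂h/∂z = 50*z - 20
∇h = (0, 1, 50*z - 20)
At (1, 1, 2): (0, 1, 80).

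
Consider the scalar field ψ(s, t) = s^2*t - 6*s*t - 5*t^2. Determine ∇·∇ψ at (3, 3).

-4

∂²ψ/∂s² = 2*t
∂²ψ/∂t² = -10
∇²ψ = 2*t - 10
At (3, 3): -4.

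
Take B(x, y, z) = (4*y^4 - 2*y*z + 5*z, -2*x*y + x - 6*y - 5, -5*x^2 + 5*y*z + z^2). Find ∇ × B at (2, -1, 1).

(∇×B)₁ = ∂B₃/∂y − ∂B₂/∂z = 5*z
(∇×B)₂ = ∂B₁/∂z − ∂B₃/∂x = 10*x - 2*y + 5
(∇×B)₃ = ∂B₂/∂x − ∂B₁/∂y = -16*y^3 - 2*y + 2*z + 1
∇×B = (5*z, 10*x - 2*y + 5, -16*y^3 - 2*y + 2*z + 1)
At (2, -1, 1): (5, 27, 21).

(5, 27, 21)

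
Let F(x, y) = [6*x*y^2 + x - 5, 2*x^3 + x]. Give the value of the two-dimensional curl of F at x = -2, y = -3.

-47

∂F₂/∂x = 6*x^2 + 1
∂F₁/∂y = 12*x*y
Scalar curl = 6*x^2 - 12*x*y + 1
At (-2, -3): -47.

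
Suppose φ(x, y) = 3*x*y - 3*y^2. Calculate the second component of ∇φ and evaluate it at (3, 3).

(∇φ)_2 = ∂φ/∂y = 3*x - 6*y
At (3, 3): -9.

-9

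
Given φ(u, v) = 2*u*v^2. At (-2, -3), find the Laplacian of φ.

∂²φ/∂u² = 0
∂²φ/∂v² = 4*u
∇²φ = 4*u
At (-2, -3): -8.

-8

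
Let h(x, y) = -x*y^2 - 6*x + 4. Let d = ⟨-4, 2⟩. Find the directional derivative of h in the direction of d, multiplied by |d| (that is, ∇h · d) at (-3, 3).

∂h/∂x = -y^2 - 6
∂h/∂y = -2*x*y
∇h at (-3, 3) = (-15, 18)
∇h · d = (-15)(-4) + (18)(2) = 96

96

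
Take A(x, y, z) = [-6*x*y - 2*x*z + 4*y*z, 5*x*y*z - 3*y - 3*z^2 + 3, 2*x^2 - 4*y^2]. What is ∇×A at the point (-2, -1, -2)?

(-14, 8, 6)

(∇×A)₁ = ∂A₃/∂y − ∂A₂/∂z = -5*x*y - 8*y + 6*z
(∇×A)₂ = ∂A₁/∂z − ∂A₃/∂x = -6*x + 4*y
(∇×A)₃ = ∂A₂/∂x − ∂A₁/∂y = 6*x + 5*y*z - 4*z
∇×A = (-5*x*y - 8*y + 6*z, -6*x + 4*y, 6*x + 5*y*z - 4*z)
At (-2, -1, -2): (-14, 8, 6).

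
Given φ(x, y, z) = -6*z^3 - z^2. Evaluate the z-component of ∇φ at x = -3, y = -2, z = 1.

-20

(∇φ)_3 = ∂φ/∂z = -18*z^2 - 2*z
At (-3, -2, 1): -20.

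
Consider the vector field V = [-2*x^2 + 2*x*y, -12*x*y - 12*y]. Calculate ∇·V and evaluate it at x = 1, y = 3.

-22

∂V₁/∂x = -4*x + 2*y
∂V₂/∂y = -12*x - 12
∇·V = -16*x + 2*y - 12
At (1, 3): -22.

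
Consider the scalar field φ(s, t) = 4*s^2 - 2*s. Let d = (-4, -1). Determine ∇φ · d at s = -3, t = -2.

∂φ/∂s = 8*s - 2
∂φ/∂t = 0
∇φ at (-3, -2) = (-26, 0)
∇φ · d = (-26)(-4) + (0)(-1) = 104

104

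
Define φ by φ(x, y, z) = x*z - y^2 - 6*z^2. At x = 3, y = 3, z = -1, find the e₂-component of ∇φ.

-6

(∇φ)_2 = ∂φ/∂y = -2*y
At (3, 3, -1): -6.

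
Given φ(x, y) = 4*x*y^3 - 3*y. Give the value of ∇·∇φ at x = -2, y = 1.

∂²φ/∂x² = 0
∂²φ/∂y² = 24*x*y
∇²φ = 24*x*y
At (-2, 1): -48.

-48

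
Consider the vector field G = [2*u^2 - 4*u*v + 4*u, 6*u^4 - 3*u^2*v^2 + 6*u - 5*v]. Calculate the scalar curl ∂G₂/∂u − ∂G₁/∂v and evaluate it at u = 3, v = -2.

∂G₂/∂u = 24*u^3 - 6*u*v^2 + 6
∂G₁/∂v = -4*u
Scalar curl = 24*u^3 - 6*u*v^2 + 4*u + 6
At (3, -2): 594.

594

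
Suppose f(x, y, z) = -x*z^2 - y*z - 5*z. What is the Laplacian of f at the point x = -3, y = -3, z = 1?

∂²f/∂x² = 0
∂²f/∂y² = 0
∂²f/∂z² = -2*x
∇²f = -2*x
At (-3, -3, 1): 6.

6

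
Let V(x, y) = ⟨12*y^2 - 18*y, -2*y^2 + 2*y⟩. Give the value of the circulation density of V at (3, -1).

42

∂V₂/∂x = 0
∂V₁/∂y = 24*y - 18
Scalar curl = -24*y + 18
At (3, -1): 42.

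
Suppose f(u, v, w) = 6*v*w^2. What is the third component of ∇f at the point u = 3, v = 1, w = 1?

(∇f)_3 = ∂f/∂w = 12*v*w
At (3, 1, 1): 12.

12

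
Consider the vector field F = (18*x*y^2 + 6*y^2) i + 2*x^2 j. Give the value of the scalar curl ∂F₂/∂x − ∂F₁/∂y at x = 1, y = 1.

∂F₂/∂x = 4*x
∂F₁/∂y = 36*x*y + 12*y
Scalar curl = -36*x*y + 4*x - 12*y
At (1, 1): -44.

-44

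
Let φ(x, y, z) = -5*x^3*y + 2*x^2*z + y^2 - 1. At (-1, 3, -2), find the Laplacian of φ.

∂²φ/∂x² = 2*(-15*x*y + 2*z)
∂²φ/∂y² = 2
∂²φ/∂z² = 0
∇²φ = -30*x*y + 4*z + 2
At (-1, 3, -2): 84.

84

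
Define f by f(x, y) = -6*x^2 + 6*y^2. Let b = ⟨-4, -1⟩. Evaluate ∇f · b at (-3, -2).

∂f/∂x = -12*x
∂f/∂y = 12*y
∇f at (-3, -2) = (36, -24)
∇f · b = (36)(-4) + (-24)(-1) = -120

-120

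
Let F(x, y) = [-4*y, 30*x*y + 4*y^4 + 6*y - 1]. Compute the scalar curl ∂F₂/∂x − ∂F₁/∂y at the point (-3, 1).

34

∂F₂/∂x = 30*y
∂F₁/∂y = -4
Scalar curl = 30*y + 4
At (-3, 1): 34.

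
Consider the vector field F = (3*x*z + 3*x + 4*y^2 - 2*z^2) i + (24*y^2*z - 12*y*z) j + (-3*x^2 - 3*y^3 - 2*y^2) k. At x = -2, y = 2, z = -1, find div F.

-84

∂F₁/∂x = 3*z + 3
∂F₂/∂y = 48*y*z - 12*z
∂F₃/∂z = 0
∇·F = 48*y*z - 9*z + 3
At (-2, 2, -1): -84.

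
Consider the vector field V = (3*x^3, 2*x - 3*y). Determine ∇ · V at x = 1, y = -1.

6

∂V₁/∂x = 9*x^2
∂V₂/∂y = -3
∇·V = 9*x^2 - 3
At (1, -1): 6.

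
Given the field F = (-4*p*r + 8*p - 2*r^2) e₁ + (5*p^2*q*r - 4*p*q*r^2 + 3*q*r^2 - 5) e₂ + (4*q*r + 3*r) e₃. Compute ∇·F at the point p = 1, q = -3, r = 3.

∂F₁/∂p = -4*r + 8
∂F₂/∂q = 5*p^2*r - 4*p*r^2 + 3*r^2
∂F₃/∂r = 4*q + 3
∇·F = 5*p^2*r - 4*p*r^2 + 4*q + 3*r^2 - 4*r + 11
At (1, -3, 3): -7.

-7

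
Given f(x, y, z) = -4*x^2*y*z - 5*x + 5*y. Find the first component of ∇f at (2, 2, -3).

(∇f)_1 = ∂f/∂x = -8*x*y*z - 5
At (2, 2, -3): 91.

91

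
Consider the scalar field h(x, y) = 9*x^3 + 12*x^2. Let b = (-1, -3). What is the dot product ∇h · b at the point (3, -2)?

-315

∂h/∂x = 27*x^2 + 24*x
∂h/∂y = 0
∇h at (3, -2) = (315, 0)
∇h · b = (315)(-1) + (0)(-3) = -315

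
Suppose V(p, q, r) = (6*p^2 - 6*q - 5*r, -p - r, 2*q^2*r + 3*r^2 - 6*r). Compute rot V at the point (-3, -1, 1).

(∇×V)₁ = ∂V₃/∂q − ∂V₂/∂r = 4*q*r + 1
(∇×V)₂ = ∂V₁/∂r − ∂V₃/∂p = -5
(∇×V)₃ = ∂V₂/∂p − ∂V₁/∂q = 5
∇×V = (4*q*r + 1, -5, 5)
At (-3, -1, 1): (-3, -5, 5).

(-3, -5, 5)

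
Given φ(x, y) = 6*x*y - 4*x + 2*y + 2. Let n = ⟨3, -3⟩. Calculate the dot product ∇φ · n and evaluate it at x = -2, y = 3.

72

∂φ/∂x = 6*y - 4
∂φ/∂y = 6*x + 2
∇φ at (-2, 3) = (14, -10)
∇φ · n = (14)(3) + (-10)(-3) = 72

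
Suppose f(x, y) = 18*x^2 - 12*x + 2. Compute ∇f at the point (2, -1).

∂f/∂x = 36*x - 12
∂f/∂y = 0
∇f = (36*x - 12, 0)
At (2, -1): (60, 0).

(60, 0)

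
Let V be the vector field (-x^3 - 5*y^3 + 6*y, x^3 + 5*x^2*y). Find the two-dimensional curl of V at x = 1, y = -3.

∂V₂/∂x = 3*x^2 + 10*x*y
∂V₁/∂y = -15*y^2 + 6
Scalar curl = 3*x^2 + 10*x*y + 15*y^2 - 6
At (1, -3): 102.

102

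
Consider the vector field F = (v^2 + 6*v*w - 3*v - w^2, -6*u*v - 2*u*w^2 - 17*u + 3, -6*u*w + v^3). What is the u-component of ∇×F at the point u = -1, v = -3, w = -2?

35

(∇×F)_1 = ∂F₃/∂v − ∂F₂/∂w
= 3*v^2 − (-4*u*w)
= 4*u*w + 3*v^2
At (-1, -3, -2): 35.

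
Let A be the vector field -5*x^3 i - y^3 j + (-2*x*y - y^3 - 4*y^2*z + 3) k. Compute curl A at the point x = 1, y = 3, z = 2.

(∇×A)₁ = ∂A₃/∂y − ∂A₂/∂z = -2*x - 3*y^2 - 8*y*z
(∇×A)₂ = ∂A₁/∂z − ∂A₃/∂x = 2*y
(∇×A)₃ = ∂A₂/∂x − ∂A₁/∂y = 0
∇×A = (-2*x - 3*y^2 - 8*y*z, 2*y, 0)
At (1, 3, 2): (-77, 6, 0).

(-77, 6, 0)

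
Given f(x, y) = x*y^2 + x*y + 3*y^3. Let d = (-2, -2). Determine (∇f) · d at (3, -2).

∂f/∂x = y^2 + y
∂f/∂y = 2*x*y + x + 9*y^2
∇f at (3, -2) = (2, 27)
∇f · d = (2)(-2) + (27)(-2) = -58

-58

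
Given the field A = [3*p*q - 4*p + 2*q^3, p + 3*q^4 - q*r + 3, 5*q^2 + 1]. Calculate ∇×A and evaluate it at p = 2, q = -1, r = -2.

(∇×A)₁ = ∂A₃/∂q − ∂A₂/∂r = 11*q
(∇×A)₂ = ∂A₁/∂r − ∂A₃/∂p = 0
(∇×A)₃ = ∂A₂/∂p − ∂A₁/∂q = -3*p - 6*q^2 + 1
∇×A = (11*q, 0, -3*p - 6*q^2 + 1)
At (2, -1, -2): (-11, 0, -11).

(-11, 0, -11)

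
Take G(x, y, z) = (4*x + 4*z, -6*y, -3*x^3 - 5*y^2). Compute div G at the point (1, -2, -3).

-2

∂G₁/∂x = 4
∂G₂/∂y = -6
∂G₃/∂z = 0
∇·G = -2
At (1, -2, -3): -2.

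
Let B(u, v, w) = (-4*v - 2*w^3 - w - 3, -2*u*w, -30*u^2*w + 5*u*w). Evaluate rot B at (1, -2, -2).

(2, -135, 8)

(∇×B)₁ = ∂B₃/∂v − ∂B₂/∂w = 2*u
(∇×B)₂ = ∂B₁/∂w − ∂B₃/∂u = 60*u*w - 6*w^2 - 5*w - 1
(∇×B)₃ = ∂B₂/∂u − ∂B₁/∂v = -2*w + 4
∇×B = (2*u, 60*u*w - 6*w^2 - 5*w - 1, -2*w + 4)
At (1, -2, -2): (2, -135, 8).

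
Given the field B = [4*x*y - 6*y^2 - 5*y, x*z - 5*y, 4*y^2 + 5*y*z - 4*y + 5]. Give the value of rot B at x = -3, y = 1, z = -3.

(∇×B)₁ = ∂B₃/∂y − ∂B₂/∂z = -x + 8*y + 5*z - 4
(∇×B)₂ = ∂B₁/∂z − ∂B₃/∂x = 0
(∇×B)₃ = ∂B₂/∂x − ∂B₁/∂y = -4*x + 12*y + z + 5
∇×B = (-x + 8*y + 5*z - 4, 0, -4*x + 12*y + z + 5)
At (-3, 1, -3): (-8, 0, 26).

(-8, 0, 26)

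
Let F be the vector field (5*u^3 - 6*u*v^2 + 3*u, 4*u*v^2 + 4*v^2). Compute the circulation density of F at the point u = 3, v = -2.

∂F₂/∂u = 4*v^2
∂F₁/∂v = -12*u*v
Scalar curl = 12*u*v + 4*v^2
At (3, -2): -56.

-56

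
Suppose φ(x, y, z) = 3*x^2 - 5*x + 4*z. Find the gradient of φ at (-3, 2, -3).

∂φ/∂x = 6*x - 5
∂φ/∂y = 0
∂φ/∂z = 4
∇φ = (6*x - 5, 0, 4)
At (-3, 2, -3): (-23, 0, 4).

(-23, 0, 4)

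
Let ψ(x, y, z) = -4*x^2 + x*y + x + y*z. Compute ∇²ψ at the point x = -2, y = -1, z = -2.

-8

∂²ψ/∂x² = -8
∂²ψ/∂y² = 0
∂²ψ/∂z² = 0
∇²ψ = -8
At (-2, -1, -2): -8.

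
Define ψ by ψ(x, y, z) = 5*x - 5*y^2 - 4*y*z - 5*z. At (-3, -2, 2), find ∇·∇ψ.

∂²ψ/∂x² = 0
∂²ψ/∂y² = -10
∂²ψ/∂z² = 0
∇²ψ = -10
At (-3, -2, 2): -10.

-10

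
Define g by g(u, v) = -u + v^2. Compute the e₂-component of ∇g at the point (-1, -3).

(∇g)_2 = ∂g/∂v = 2*v
At (-1, -3): -6.

-6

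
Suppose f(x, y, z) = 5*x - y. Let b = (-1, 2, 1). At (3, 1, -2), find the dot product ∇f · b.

-7

∂f/∂x = 5
∂f/∂y = -1
∂f/∂z = 0
∇f at (3, 1, -2) = (5, -1, 0)
∇f · b = (5)(-1) + (-1)(2) + (0)(1) = -7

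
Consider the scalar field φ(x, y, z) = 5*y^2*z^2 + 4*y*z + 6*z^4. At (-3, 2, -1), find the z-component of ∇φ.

(∇φ)_3 = ∂φ/∂z = 10*y^2*z + 4*y + 24*z^3
At (-3, 2, -1): -56.

-56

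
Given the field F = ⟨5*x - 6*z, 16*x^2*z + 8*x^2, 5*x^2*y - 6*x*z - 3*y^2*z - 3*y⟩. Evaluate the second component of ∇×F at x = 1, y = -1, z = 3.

(∇×F)_2 = ∂F₁/∂z − ∂F₃/∂x
= -6 − (10*x*y - 6*z)
= -10*x*y + 6*z - 6
At (1, -1, 3): 22.

22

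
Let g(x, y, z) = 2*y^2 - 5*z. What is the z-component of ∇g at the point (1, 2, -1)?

-5

(∇g)_3 = ∂g/∂z = -5
At (1, 2, -1): -5.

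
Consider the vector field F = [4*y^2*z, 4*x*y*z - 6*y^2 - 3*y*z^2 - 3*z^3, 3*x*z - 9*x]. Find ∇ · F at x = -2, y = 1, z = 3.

-69

∂F₁/∂x = 0
∂F₂/∂y = 4*x*z - 12*y - 3*z^2
∂F₃/∂z = 3*x
∇·F = 4*x*z + 3*x - 12*y - 3*z^2
At (-2, 1, 3): -69.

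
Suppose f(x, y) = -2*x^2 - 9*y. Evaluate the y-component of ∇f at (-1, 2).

(∇f)_2 = ∂f/∂y = -9
At (-1, 2): -9.

-9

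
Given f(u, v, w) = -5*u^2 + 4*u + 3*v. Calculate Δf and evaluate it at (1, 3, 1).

-10

∂²f/∂u² = -10
∂²f/∂v² = 0
∂²f/∂w² = 0
∇²f = -10
At (1, 3, 1): -10.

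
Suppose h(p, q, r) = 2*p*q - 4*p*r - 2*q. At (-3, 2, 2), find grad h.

∂h/∂p = 2*q - 4*r
∂h/∂q = 2*p - 2
∂h/∂r = -4*p
∇h = (2*q - 4*r, 2*p - 2, -4*p)
At (-3, 2, 2): (-4, -8, 12).

(-4, -8, 12)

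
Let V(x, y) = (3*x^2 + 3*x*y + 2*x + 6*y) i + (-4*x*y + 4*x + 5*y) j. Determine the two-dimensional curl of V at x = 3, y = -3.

∂V₂/∂x = -4*y + 4
∂V₁/∂y = 3*x + 6
Scalar curl = -3*x - 4*y - 2
At (3, -3): 1.

1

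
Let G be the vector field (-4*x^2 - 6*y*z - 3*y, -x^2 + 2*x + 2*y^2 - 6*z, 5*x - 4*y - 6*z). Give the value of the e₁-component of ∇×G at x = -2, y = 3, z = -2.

(∇×G)_1 = ∂G₃/∂y − ∂G₂/∂z
= -4 − (-6)
= 2
At (-2, 3, -2): 2.

2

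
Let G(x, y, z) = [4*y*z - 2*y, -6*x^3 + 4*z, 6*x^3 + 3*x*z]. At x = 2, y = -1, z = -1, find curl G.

(-4, -73, -66)

(∇×G)₁ = ∂G₃/∂y − ∂G₂/∂z = -4
(∇×G)₂ = ∂G₁/∂z − ∂G₃/∂x = -18*x^2 + 4*y - 3*z
(∇×G)₃ = ∂G₂/∂x − ∂G₁/∂y = -18*x^2 - 4*z + 2
∇×G = (-4, -18*x^2 + 4*y - 3*z, -18*x^2 - 4*z + 2)
At (2, -1, -1): (-4, -73, -66).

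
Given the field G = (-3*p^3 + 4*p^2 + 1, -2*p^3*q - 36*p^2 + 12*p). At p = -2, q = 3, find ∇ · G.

∂G₁/∂p = -9*p^2 + 8*p
∂G₂/∂q = -2*p^3
∇·G = -2*p^3 - 9*p^2 + 8*p
At (-2, 3): -36.

-36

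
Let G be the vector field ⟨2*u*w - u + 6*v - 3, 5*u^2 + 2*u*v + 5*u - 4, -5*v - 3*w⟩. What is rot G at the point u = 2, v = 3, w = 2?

(∇×G)₁ = ∂G₃/∂v − ∂G₂/∂w = -5
(∇×G)₂ = ∂G₁/∂w − ∂G₃/∂u = 2*u
(∇×G)₃ = ∂G₂/∂u − ∂G₁/∂v = 10*u + 2*v - 1
∇×G = (-5, 2*u, 10*u + 2*v - 1)
At (2, 3, 2): (-5, 4, 25).

(-5, 4, 25)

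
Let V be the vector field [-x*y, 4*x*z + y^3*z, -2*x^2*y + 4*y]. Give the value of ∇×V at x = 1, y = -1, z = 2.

(-1, -4, 9)

(∇×V)₁ = ∂V₃/∂y − ∂V₂/∂z = -2*x^2 - 4*x - y^3 + 4
(∇×V)₂ = ∂V₁/∂z − ∂V₃/∂x = 4*x*y
(∇×V)₃ = ∂V₂/∂x − ∂V₁/∂y = x + 4*z
∇×V = (-2*x^2 - 4*x - y^3 + 4, 4*x*y, x + 4*z)
At (1, -1, 2): (-1, -4, 9).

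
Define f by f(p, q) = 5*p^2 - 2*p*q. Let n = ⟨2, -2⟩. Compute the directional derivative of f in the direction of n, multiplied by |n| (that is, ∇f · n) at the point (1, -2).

32

∂f/∂p = 10*p - 2*q
∂f/∂q = -2*p
∇f at (1, -2) = (14, -2)
∇f · n = (14)(2) + (-2)(-2) = 32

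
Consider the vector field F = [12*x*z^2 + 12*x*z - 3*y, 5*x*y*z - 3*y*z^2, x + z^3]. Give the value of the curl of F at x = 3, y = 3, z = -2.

(∇×F)₁ = ∂F₃/∂y − ∂F₂/∂z = -5*x*y + 6*y*z
(∇×F)₂ = ∂F₁/∂z − ∂F₃/∂x = 24*x*z + 12*x - 1
(∇×F)₃ = ∂F₂/∂x − ∂F₁/∂y = 5*y*z + 3
∇×F = (-5*x*y + 6*y*z, 24*x*z + 12*x - 1, 5*y*z + 3)
At (3, 3, -2): (-81, -109, -27).

(-81, -109, -27)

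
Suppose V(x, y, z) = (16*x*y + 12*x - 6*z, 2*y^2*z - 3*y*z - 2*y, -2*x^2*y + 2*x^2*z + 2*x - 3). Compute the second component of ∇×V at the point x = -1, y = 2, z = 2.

-8

(∇×V)_2 = ∂V₁/∂z − ∂V₃/∂x
= -6 − (-4*x*y + 4*x*z + 2)
= 4*x*y - 4*x*z - 8
At (-1, 2, 2): -8.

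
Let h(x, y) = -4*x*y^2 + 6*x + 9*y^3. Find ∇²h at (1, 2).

100

∂²h/∂x² = 0
∂²h/∂y² = 2*(-4*x + 27*y)
∇²h = -8*x + 54*y
At (1, 2): 100.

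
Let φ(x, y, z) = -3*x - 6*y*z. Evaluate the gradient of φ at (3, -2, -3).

∂φ/∂x = -3
∂φ/∂y = -6*z
∂φ/∂z = -6*y
∇φ = (-3, -6*z, -6*y)
At (3, -2, -3): (-3, 18, 12).

(-3, 18, 12)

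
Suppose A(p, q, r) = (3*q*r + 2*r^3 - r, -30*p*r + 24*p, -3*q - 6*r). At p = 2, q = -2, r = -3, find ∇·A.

-6

∂A₁/∂p = 0
∂A₂/∂q = 0
∂A₃/∂r = -6
∇·A = -6
At (2, -2, -3): -6.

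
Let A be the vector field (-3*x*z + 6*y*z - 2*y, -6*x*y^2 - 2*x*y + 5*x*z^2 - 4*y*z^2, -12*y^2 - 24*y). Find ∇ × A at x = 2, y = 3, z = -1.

(-100, 12, -47)

(∇×A)₁ = ∂A₃/∂y − ∂A₂/∂z = -10*x*z + 8*y*z - 24*y - 24
(∇×A)₂ = ∂A₁/∂z − ∂A₃/∂x = -3*x + 6*y
(∇×A)₃ = ∂A₂/∂x − ∂A₁/∂y = -6*y^2 - 2*y + 5*z^2 - 6*z + 2
∇×A = (-10*x*z + 8*y*z - 24*y - 24, -3*x + 6*y, -6*y^2 - 2*y + 5*z^2 - 6*z + 2)
At (2, 3, -1): (-100, 12, -47).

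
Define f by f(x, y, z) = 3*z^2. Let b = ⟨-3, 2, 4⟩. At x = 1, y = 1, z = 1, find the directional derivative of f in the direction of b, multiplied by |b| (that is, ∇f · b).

∂f/∂x = 0
∂f/∂y = 0
∂f/∂z = 6*z
∇f at (1, 1, 1) = (0, 0, 6)
∇f · b = (0)(-3) + (0)(2) + (6)(4) = 24

24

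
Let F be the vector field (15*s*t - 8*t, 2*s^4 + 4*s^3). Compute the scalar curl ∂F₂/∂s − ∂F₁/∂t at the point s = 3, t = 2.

∂F₂/∂s = 8*s^3 + 12*s^2
∂F₁/∂t = 15*s - 8
Scalar curl = 8*s^3 + 12*s^2 - 15*s + 8
At (3, 2): 287.

287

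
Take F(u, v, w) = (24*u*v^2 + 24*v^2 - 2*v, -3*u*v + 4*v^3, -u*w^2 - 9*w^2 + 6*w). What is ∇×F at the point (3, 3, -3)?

(∇×F)₁ = ∂F₃/∂v − ∂F₂/∂w = 0
(∇×F)₂ = ∂F₁/∂w − ∂F₃/∂u = w^2
(∇×F)₃ = ∂F₂/∂u − ∂F₁/∂v = -48*u*v - 51*v + 2
∇×F = (0, w^2, -48*u*v - 51*v + 2)
At (3, 3, -3): (0, 9, -583).

(0, 9, -583)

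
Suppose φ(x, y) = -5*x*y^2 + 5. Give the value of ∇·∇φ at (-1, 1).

10

∂²φ/∂x² = 0
∂²φ/∂y² = -10*x
∇²φ = -10*x
At (-1, 1): 10.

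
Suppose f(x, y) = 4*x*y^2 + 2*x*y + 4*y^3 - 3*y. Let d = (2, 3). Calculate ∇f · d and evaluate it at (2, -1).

-5

∂f/∂x = 4*y^2 + 2*y
∂f/∂y = 8*x*y + 2*x + 12*y^2 - 3
∇f at (2, -1) = (2, -3)
∇f · d = (2)(2) + (-3)(3) = -5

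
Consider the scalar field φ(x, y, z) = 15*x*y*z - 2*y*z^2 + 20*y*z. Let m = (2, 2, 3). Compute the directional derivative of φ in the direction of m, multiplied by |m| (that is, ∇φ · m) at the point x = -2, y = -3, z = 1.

12

∂φ/∂x = 15*y*z
∂φ/∂y = 15*x*z - 2*z^2 + 20*z
∂φ/∂z = 15*x*y - 4*y*z + 20*y
∇φ at (-2, -3, 1) = (-45, -12, 42)
∇φ · m = (-45)(2) + (-12)(2) + (42)(3) = 12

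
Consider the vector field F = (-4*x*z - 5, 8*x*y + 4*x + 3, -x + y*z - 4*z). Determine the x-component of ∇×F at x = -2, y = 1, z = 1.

(∇×F)_1 = ∂F₃/∂y − ∂F₂/∂z
= z − (0)
= z
At (-2, 1, 1): 1.

1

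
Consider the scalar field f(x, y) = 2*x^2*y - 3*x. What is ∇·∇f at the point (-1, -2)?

∂²f/∂x² = 4*y
∂²f/∂y² = 0
∇²f = 4*y
At (-1, -2): -8.

-8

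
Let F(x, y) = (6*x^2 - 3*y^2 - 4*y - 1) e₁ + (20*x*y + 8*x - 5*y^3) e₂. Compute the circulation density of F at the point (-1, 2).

∂F₂/∂x = 20*y + 8
∂F₁/∂y = -6*y - 4
Scalar curl = 26*y + 12
At (-1, 2): 64.

64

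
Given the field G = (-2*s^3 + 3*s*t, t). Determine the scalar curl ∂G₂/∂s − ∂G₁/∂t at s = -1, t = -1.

3

∂G₂/∂s = 0
∂G₁/∂t = 3*s
Scalar curl = -3*s
At (-1, -1): 3.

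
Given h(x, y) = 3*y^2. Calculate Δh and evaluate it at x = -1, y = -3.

∂²h/∂x² = 0
∂²h/∂y² = 6
∇²h = 6
At (-1, -3): 6.

6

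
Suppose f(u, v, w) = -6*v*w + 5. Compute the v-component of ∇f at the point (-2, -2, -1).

(∇f)_2 = ∂f/∂v = -6*w
At (-2, -2, -1): 6.

6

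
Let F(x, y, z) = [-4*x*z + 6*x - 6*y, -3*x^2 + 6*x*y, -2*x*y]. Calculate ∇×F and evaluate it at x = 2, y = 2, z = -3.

(-4, -4, 6)

(∇×F)₁ = ∂F₃/∂y − ∂F₂/∂z = -2*x
(∇×F)₂ = ∂F₁/∂z − ∂F₃/∂x = -4*x + 2*y
(∇×F)₃ = ∂F₂/∂x − ∂F₁/∂y = -6*x + 6*y + 6
∇×F = (-2*x, -4*x + 2*y, -6*x + 6*y + 6)
At (2, 2, -3): (-4, -4, 6).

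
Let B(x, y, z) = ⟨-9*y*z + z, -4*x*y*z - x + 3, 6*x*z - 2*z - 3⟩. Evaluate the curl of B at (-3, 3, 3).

(∇×B)₁ = ∂B₃/∂y − ∂B₂/∂z = 4*x*y
(∇×B)₂ = ∂B₁/∂z − ∂B₃/∂x = -9*y - 6*z + 1
(∇×B)₃ = ∂B₂/∂x − ∂B₁/∂y = -4*y*z + 9*z - 1
∇×B = (4*x*y, -9*y - 6*z + 1, -4*y*z + 9*z - 1)
At (-3, 3, 3): (-36, -44, -10).

(-36, -44, -10)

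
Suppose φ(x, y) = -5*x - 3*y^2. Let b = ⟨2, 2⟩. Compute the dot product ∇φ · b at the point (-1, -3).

∂φ/∂x = -5
∂φ/∂y = -6*y
∇φ at (-1, -3) = (-5, 18)
∇φ · b = (-5)(2) + (18)(2) = 26

26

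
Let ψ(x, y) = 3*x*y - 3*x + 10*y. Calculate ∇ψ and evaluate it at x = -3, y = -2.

∂ψ/∂x = 3*y - 3
∂ψ/∂y = 3*x + 10
∇ψ = (3*y - 3, 3*x + 10)
At (-3, -2): (-9, 1).

(-9, 1)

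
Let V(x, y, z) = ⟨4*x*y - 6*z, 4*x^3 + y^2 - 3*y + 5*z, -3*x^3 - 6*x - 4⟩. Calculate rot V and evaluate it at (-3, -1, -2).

(-5, 81, 120)

(∇×V)₁ = ∂V₃/∂y − ∂V₂/∂z = -5
(∇×V)₂ = ∂V₁/∂z − ∂V₃/∂x = 9*x^2
(∇×V)₃ = ∂V₂/∂x − ∂V₁/∂y = 12*x^2 - 4*x
∇×V = (-5, 9*x^2, 12*x^2 - 4*x)
At (-3, -1, -2): (-5, 81, 120).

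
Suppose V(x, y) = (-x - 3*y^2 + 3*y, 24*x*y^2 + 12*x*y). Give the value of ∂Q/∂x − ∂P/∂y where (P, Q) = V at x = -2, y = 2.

∂V₂/∂x = 24*y^2 + 12*y
∂V₁/∂y = -6*y + 3
Scalar curl = 24*y^2 + 18*y - 3
At (-2, 2): 129.

129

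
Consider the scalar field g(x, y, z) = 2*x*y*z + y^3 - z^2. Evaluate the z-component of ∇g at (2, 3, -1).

(∇g)_3 = ∂g/∂z = 2*x*y - 2*z
At (2, 3, -1): 14.

14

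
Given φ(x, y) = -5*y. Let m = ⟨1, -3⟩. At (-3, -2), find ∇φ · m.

15

∂φ/∂x = 0
∂φ/∂y = -5
∇φ at (-3, -2) = (0, -5)
∇φ · m = (0)(1) + (-5)(-3) = 15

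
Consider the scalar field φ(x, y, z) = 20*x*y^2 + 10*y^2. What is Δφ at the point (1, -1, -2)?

60

∂²φ/∂x² = 0
∂²φ/∂y² = 20*(2*x + 1)
∂²φ/∂z² = 0
∇²φ = 40*x + 20
At (1, -1, -2): 60.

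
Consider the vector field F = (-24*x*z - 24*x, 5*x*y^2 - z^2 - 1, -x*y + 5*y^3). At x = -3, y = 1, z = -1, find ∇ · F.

∂F₁/∂x = -24*z - 24
∂F₂/∂y = 10*x*y
∂F₃/∂z = 0
∇·F = 10*x*y - 24*z - 24
At (-3, 1, -1): -30.

-30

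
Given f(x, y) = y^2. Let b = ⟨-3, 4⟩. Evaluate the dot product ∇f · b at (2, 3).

24

∂f/∂x = 0
∂f/∂y = 2*y
∇f at (2, 3) = (0, 6)
∇f · b = (0)(-3) + (6)(4) = 24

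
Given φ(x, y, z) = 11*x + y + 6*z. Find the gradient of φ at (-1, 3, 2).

(11, 1, 6)

∂φ/∂x = 11
∂φ/∂y = 1
∂φ/∂z = 6
∇φ = (11, 1, 6)
At (-1, 3, 2): (11, 1, 6).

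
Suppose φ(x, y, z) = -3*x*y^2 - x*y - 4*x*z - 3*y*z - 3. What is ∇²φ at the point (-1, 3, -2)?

6

∂²φ/∂x² = 0
∂²φ/∂y² = -6*x
∂²φ/∂z² = 0
∇²φ = -6*x
At (-1, 3, -2): 6.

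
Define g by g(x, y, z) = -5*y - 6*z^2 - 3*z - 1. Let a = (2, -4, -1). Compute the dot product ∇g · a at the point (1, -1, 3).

∂g/∂x = 0
∂g/∂y = -5
∂g/∂z = -12*z - 3
∇g at (1, -1, 3) = (0, -5, -39)
∇g · a = (0)(2) + (-5)(-4) + (-39)(-1) = 59

59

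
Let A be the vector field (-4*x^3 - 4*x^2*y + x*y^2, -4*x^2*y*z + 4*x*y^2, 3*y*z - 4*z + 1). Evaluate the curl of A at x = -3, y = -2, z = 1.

(-69, 0, -8)

(∇×A)₁ = ∂A₃/∂y − ∂A₂/∂z = 4*x^2*y + 3*z
(∇×A)₂ = ∂A₁/∂z − ∂A₃/∂x = 0
(∇×A)₃ = ∂A₂/∂x − ∂A₁/∂y = 4*x^2 - 8*x*y*z - 2*x*y + 4*y^2
∇×A = (4*x^2*y + 3*z, 0, 4*x^2 - 8*x*y*z - 2*x*y + 4*y^2)
At (-3, -2, 1): (-69, 0, -8).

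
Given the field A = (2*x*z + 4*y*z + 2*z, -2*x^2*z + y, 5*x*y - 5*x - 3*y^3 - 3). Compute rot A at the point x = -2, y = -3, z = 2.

(-83, 6, 8)

(∇×A)₁ = ∂A₃/∂y − ∂A₂/∂z = 2*x^2 + 5*x - 9*y^2
(∇×A)₂ = ∂A₁/∂z − ∂A₃/∂x = 2*x - y + 7
(∇×A)₃ = ∂A₂/∂x − ∂A₁/∂y = -4*x*z - 4*z
∇×A = (2*x^2 + 5*x - 9*y^2, 2*x - y + 7, -4*x*z - 4*z)
At (-2, -3, 2): (-83, 6, 8).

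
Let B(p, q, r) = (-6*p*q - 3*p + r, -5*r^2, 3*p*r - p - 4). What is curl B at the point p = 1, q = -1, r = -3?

(-30, 11, 6)

(∇×B)₁ = ∂B₃/∂q − ∂B₂/∂r = 10*r
(∇×B)₂ = ∂B₁/∂r − ∂B₃/∂p = -3*r + 2
(∇×B)₃ = ∂B₂/∂p − ∂B₁/∂q = 6*p
∇×B = (10*r, -3*r + 2, 6*p)
At (1, -1, -3): (-30, 11, 6).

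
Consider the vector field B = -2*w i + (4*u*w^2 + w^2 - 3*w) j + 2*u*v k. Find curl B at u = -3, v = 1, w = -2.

(-47, -4, 16)

(∇×B)₁ = ∂B₃/∂v − ∂B₂/∂w = -8*u*w + 2*u - 2*w + 3
(∇×B)₂ = ∂B₁/∂w − ∂B₃/∂u = -2*v - 2
(∇×B)₃ = ∂B₂/∂u − ∂B₁/∂v = 4*w^2
∇×B = (-8*u*w + 2*u - 2*w + 3, -2*v - 2, 4*w^2)
At (-3, 1, -2): (-47, -4, 16).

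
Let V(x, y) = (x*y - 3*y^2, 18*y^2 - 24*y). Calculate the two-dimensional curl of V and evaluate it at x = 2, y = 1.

4

∂V₂/∂x = 0
∂V₁/∂y = x - 6*y
Scalar curl = -x + 6*y
At (2, 1): 4.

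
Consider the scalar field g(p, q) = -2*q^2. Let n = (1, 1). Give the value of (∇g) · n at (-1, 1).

∂g/∂p = 0
∂g/∂q = -4*q
∇g at (-1, 1) = (0, -4)
∇g · n = (0)(1) + (-4)(1) = -4

-4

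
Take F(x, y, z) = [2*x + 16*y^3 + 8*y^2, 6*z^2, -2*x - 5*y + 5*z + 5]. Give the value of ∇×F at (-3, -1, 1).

(∇×F)₁ = ∂F₃/∂y − ∂F₂/∂z = -12*z - 5
(∇×F)₂ = ∂F₁/∂z − ∂F₃/∂x = 2
(∇×F)₃ = ∂F₂/∂x − ∂F₁/∂y = -48*y^2 - 16*y
∇×F = (-12*z - 5, 2, -48*y^2 - 16*y)
At (-3, -1, 1): (-17, 2, -32).

(-17, 2, -32)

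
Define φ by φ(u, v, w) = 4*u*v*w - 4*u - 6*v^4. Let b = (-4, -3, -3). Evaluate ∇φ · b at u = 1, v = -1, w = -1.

∂φ/∂u = 4*v*w - 4
∂φ/∂v = 4*u*w - 24*v^3
∂φ/∂w = 4*u*v
∇φ at (1, -1, -1) = (0, 20, -4)
∇φ · b = (0)(-4) + (20)(-3) + (-4)(-3) = -48

-48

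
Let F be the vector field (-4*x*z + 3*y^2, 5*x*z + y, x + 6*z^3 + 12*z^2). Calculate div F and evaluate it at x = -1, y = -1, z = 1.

39

∂F₁/∂x = -4*z
∂F₂/∂y = 1
∂F₃/∂z = 18*z^2 + 24*z
∇·F = 18*z^2 + 20*z + 1
At (-1, -1, 1): 39.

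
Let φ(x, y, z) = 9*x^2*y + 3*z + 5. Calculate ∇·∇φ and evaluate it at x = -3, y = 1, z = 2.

∂²φ/∂x² = 18*y
∂²φ/∂y² = 0
∂²φ/∂z² = 0
∇²φ = 18*y
At (-3, 1, 2): 18.

18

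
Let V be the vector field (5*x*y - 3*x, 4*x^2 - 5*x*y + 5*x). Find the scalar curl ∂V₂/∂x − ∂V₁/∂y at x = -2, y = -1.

4

∂V₂/∂x = 8*x - 5*y + 5
∂V₁/∂y = 5*x
Scalar curl = 3*x - 5*y + 5
At (-2, -1): 4.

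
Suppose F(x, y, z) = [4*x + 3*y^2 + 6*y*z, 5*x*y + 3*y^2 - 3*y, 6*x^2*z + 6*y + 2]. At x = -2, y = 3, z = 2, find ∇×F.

(∇×F)₁ = ∂F₃/∂y − ∂F₂/∂z = 6
(∇×F)₂ = ∂F₁/∂z − ∂F₃/∂x = -12*x*z + 6*y
(∇×F)₃ = ∂F₂/∂x − ∂F₁/∂y = -y - 6*z
∇×F = (6, -12*x*z + 6*y, -y - 6*z)
At (-2, 3, 2): (6, 66, -15).

(6, 66, -15)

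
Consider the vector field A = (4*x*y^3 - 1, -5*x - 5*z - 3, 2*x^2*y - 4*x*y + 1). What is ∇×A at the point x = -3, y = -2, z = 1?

(∇×A)₁ = ∂A₃/∂y − ∂A₂/∂z = 2*x^2 - 4*x + 5
(∇×A)₂ = ∂A₁/∂z − ∂A₃/∂x = -4*x*y + 4*y
(∇×A)₃ = ∂A₂/∂x − ∂A₁/∂y = -12*x*y^2 - 5
∇×A = (2*x^2 - 4*x + 5, -4*x*y + 4*y, -12*x*y^2 - 5)
At (-3, -2, 1): (35, -32, 139).

(35, -32, 139)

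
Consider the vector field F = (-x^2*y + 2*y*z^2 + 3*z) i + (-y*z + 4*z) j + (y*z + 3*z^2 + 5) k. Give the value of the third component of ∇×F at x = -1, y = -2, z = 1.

(∇×F)_3 = ∂F₂/∂x − ∂F₁/∂y
= 0 − (-x^2 + 2*z^2)
= x^2 - 2*z^2
At (-1, -2, 1): -1.

-1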